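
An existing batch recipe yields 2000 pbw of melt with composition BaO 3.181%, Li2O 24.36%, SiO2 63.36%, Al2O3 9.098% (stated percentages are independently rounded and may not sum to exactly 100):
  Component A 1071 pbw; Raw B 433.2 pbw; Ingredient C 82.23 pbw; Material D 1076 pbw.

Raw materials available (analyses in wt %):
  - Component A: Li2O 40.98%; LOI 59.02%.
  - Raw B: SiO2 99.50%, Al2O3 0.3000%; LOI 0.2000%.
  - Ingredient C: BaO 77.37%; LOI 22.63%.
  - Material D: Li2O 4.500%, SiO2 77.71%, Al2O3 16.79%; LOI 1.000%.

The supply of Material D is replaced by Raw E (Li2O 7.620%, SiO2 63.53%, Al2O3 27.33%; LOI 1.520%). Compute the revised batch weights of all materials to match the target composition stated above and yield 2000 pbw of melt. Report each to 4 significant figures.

Revised batch per 2000 pbw melt:
  Component A: 1067 pbw
  Raw B: 854.5 pbw
  Ingredient C: 82.23 pbw
  Raw E: 656.4 pbw
Total batch = 2660 pbw; LOI loss = 660.0 pbw

Values along the way are displayed (rounded to four significant figures) across the worked steps. Each numeric step keeps full float precision at each step. Exactly one rounding is applied to each reported figure. Derived quantities (the yield, net glass mass, totals, LOI, four oxide percentages) are carried from the weighed amounts per 2000 pbw of glass in full precision precisely as stated by problem or answer.
Target oxide masses per 2000 pbw melt:
  BaO: 3.181% × 2000 = 63.62 pbw
  Li2O: 24.36% × 2000 = 487.2 pbw
  SiO2: 63.36% × 2000 = 1267 pbw
  Al2O3: 9.098% × 2000 = 182.0 pbw
Oxide-by-oxide audit with the batch weights as given, under the basis named above (target by target, the sums agree once rounding is allowed for):
  BaO: 82.23·0.7737 = 63.62 pbw (target 63.62 pbw)
  Li2O: 1067·0.4098 + 656.4·0.07620 = 487.3 pbw (target 487.2 pbw)
  SiO2: 854.5·0.9950 + 656.4·0.6353 = 1267 pbw (target 1267 pbw)
  Al2O3: 854.5·0.003000 + 656.4·0.2733 = 182.0 pbw (target 182.0 pbw)
Glass-mass closure: the batch minus its LOI: 2000 pbw (summing oxide targets gives 2000 pbw; the stated basis being 2000 pbw — gaps are rounding artifacts).
Whole-batch sum: Σ batch = 2660 pbw; loss to ignition Σ batch·LOI = 660.0 pbw; the yield ratio, glass ÷ batch: 75.19%.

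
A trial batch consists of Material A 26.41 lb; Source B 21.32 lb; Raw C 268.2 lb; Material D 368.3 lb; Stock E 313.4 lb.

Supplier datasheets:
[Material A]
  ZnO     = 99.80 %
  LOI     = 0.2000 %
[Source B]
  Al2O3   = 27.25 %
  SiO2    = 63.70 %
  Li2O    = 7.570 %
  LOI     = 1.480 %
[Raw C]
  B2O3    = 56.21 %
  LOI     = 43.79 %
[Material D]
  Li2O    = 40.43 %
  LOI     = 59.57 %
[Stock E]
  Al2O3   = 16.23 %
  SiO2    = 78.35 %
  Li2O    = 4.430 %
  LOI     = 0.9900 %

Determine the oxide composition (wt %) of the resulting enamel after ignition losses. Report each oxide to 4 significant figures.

Every computation carries full float precision all the way through — the intermediate values are displayed rounded off to 4 significant figures on the page. A single rounding yields every reported figure — all derived quantities (five oxide percentages, net glass mass, totals, ignition loss, the yield) are rebuilt in full precision from the weighed amounts at 657.3 lb of glass, as set out in question or answer.
Oxide masses out of the charge:
  ZnO: 26.41·0.9980 = 26.36 lb
  Al2O3: 21.32·0.2725 + 313.4·0.1623 = 56.67 lb
  SiO2: 21.32·0.6370 + 313.4·0.7835 = 259.1 lb
  B2O3: 268.2·0.5621 = 150.8 lb
  Li2O: 21.32·0.07570 + 368.3·0.4043 + 313.4·0.04430 = 164.4 lb
LOI: 26.41·0.002000 + 21.32·0.01480 + 268.2·0.4379 + 368.3·0.5957 + 313.4·0.009900 = 340.3 lb
Glass mass = batch − LOI = 997.6 − 340.3 = 657.3 lb (equal to the oxide-mass sum)
wt %: oxide over glass, times 100

Glass mass = 657.3 lb (batch 997.6 − LOI 340.3).
Composition: ZnO 4.010%, Al2O3 8.622%, SiO2 39.42%, B2O3 22.93%, Li2O 25.01%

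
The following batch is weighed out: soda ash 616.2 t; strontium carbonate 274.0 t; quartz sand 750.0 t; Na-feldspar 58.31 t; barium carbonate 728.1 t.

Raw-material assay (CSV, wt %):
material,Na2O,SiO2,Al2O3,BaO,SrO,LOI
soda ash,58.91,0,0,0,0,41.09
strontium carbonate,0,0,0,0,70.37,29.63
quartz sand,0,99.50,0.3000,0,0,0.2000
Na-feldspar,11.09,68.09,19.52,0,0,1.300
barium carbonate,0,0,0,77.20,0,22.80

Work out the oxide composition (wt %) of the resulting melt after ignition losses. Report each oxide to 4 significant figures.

Glass mass = 1924 t (batch 2427 − LOI 502.6).
Composition: Na2O 19.20%, SiO2 40.85%, Al2O3 0.7085%, BaO 29.22%, SrO 10.02%

Working values appear rounded off to 4 significant figures between the steps; all arithmetic runs at exact precision end to end. Each reported result takes exactly one rounding; the derived quantities (LOI, yield, totals, five oxide percentages, glass mass) are computed in exact precision starting from the weights per 1924 t of glass as they appear in the problem or answer text.
Mass of each oxide from the mix:
  Na2O: 616.2·0.5891 + 58.31·0.1109 = 369.5 t
  SiO2: 750.0·0.9950 + 58.31·0.6809 = 786.0 t
  Al2O3: 750.0·0.003000 + 58.31·0.1952 = 13.63 t
  BaO: 728.1·0.7720 = 562.1 t
  SrO: 274.0·0.7037 = 192.8 t
LOI: 616.2·0.4109 + 274.0·0.2963 + 750.0·0.002000 + 58.31·0.01300 + 728.1·0.2280 = 502.6 t
Net of LOI, the glass mass = 2427 − 502.6 = 1924 t (matching Σ of the oxides)
wt % = 100 × oxide mass / glass mass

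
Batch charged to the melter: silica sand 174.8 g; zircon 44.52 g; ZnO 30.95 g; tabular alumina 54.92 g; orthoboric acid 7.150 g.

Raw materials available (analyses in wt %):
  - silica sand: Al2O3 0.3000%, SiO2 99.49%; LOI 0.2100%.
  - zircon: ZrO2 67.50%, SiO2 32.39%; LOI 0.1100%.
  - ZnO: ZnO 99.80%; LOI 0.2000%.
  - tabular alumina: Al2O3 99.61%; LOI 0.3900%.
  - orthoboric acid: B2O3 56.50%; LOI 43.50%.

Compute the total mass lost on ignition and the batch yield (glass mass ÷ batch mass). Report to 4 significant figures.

LOI loss = 3.802 g; glass = 308.5 g; yield = 98.78%

Mid-chain values are shown with 4-significant-digit rounding on the page — all internal work runs at full float precision at all times — a single rounding completes every reported value — all derived quantities are rebuilt using the weight values per 308.5 g of glass at full float precision (totals, net glass mass, ignition loss, five oxide percentages, yield), as written in the problem or the answer.
Ignition loss by material:
  silica sand: 174.8 × 0.002100 = 0.3671 g
  zircon: 44.52 × 0.001100 = 0.04897 g
  ZnO: 30.95 × 0.002000 = 0.06190 g
  tabular alumina: 54.92 × 0.003900 = 0.2142 g
  orthoboric acid: 7.150 × 0.4350 = 3.110 g
Total LOI = 3.802 g
Glass = batch − LOI = 312.3 − 3.802 = 308.5 g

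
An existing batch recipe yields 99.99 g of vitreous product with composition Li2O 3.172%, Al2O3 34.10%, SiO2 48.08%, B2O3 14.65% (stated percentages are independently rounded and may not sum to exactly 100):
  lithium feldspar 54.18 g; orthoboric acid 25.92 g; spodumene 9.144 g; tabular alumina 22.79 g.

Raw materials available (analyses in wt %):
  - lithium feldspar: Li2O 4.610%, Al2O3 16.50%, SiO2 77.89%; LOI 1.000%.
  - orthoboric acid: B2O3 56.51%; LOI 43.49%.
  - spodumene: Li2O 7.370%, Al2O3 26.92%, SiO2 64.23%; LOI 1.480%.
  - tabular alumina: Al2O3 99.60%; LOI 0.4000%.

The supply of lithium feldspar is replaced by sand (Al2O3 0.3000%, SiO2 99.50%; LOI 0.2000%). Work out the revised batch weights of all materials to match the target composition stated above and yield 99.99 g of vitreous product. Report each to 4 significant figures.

Revised batch per 99.99 g vitreous product:
  sand: 20.54 g
  orthoboric acid: 25.92 g
  spodumene: 43.04 g
  tabular alumina: 22.54 g
Total batch = 112.0 g; LOI loss = 12.04 g

Each numeric step maintains full precision from start to finish — mid-chain values are shown, rounded to 4 significant figures, across the worked steps — exactly one rounding is applied to every reported number. Derived quantities (the yield, totals, the four compositions, net glass mass, ignition loss) are rebuilt in full precision using the weight values on 99.99 g of glass as given in the problem or answer text.
Target masses of each oxide per 99.99 g vitreous product:
  Li2O: 3.172% × 99.99 = 3.172 g
  Al2O3: 34.10% × 99.99 = 34.10 g
  SiO2: 48.08% × 99.99 = 48.08 g
  B2O3: 14.65% × 99.99 = 14.65 g
Mass-balance tally per oxide per the reported batch figures, under the basis named above (every target is met by its sum once rounding is allowed for):
  Li2O: 43.04·0.07370 = 3.172 g (target 3.172 g)
  Al2O3: 20.54·0.003000 + 43.04·0.2692 + 22.54·0.9960 = 34.10 g (target 34.10 g)
  SiO2: 20.54·0.9950 + 43.04·0.6423 = 48.08 g (target 48.08 g)
  B2O3: 25.92·0.5651 = 14.65 g (target 14.65 g)
The glass-mass cross-check: batch total minus LOI = 100.0 g (per-oxide target masses sum to 99.99 g; versus the stated basis of 99.99 g — differing by rounding only).
Whole-batch sum: Σ batch = 112.0 g; the LOI term Σ batch·LOI equals 12.04 g; yield: glass divided by total = 89.25%.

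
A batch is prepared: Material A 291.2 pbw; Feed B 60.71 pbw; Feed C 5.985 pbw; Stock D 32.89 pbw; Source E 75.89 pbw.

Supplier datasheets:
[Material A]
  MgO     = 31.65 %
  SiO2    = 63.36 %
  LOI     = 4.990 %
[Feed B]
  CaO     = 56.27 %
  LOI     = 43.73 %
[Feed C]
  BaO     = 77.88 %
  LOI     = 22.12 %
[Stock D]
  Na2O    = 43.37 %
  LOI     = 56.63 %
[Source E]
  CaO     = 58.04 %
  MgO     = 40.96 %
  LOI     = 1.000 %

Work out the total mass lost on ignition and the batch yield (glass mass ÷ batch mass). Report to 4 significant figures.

LOI loss = 61.79 pbw; glass = 404.9 pbw; yield = 86.76%

Each numeric step carries full float precision at each step; working values are printed, with 4-significant-digit rounding, in the working — every reported figure is rounded only once; all derived quantities, which include LOI, net glass mass, the totals, yield, five oxide percentages, are recomputed at full precision, as set out in problem or answer, from the batch weights at 404.9 pbw of glass.
Material-by-material LOI:
  Material A: 291.2 × 0.04990 = 14.53 pbw
  Feed B: 60.71 × 0.4373 = 26.55 pbw
  Feed C: 5.985 × 0.2212 = 1.324 pbw
  Stock D: 32.89 × 0.5663 = 18.63 pbw
  Source E: 75.89 × 0.01000 = 0.7589 pbw
Total LOI = 61.79 pbw
Glass = batch − LOI = 466.7 − 61.79 = 404.9 pbw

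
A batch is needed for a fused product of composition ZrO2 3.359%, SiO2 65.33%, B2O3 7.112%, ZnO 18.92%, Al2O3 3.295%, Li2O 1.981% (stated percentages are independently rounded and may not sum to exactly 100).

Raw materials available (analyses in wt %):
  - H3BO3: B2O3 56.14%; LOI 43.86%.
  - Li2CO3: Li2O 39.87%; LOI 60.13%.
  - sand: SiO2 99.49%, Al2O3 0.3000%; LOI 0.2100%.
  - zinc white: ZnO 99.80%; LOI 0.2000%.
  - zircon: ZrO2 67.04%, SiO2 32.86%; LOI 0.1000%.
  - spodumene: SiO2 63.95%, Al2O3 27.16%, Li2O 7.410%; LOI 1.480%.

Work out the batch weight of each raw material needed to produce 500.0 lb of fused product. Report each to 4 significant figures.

Batch per 500.0 lb fused product:
  H3BO3: 63.34 lb
  Li2CO3: 14.15 lb
  sand: 283.1 lb
  zinc white: 94.79 lb
  zircon: 25.05 lb
  spodumene: 57.53 lb
Total batch = 538.0 lb; LOI loss = 37.95 lb; yield = 92.95%

In-progress results are shown rounded off to 4 significant digits in the printout — full float precision is kept in every operation; each reported number receives exactly one rounding. Derived quantities (the totals, net glass mass, the six compositions, ignition loss, yield) are re-derived in exact precision from the batch weights on 500.0 lb of glass exactly as shown in the problem or the answer.
Oxide-by-oxide targets in 500.0 lb fused product:
  ZrO2: 3.359% × 500.0 = 16.80 lb
  SiO2: 65.33% × 500.0 = 326.6 lb
  B2O3: 7.112% × 500.0 = 35.56 lb
  ZnO: 18.92% × 500.0 = 94.60 lb
  Al2O3: 3.295% × 500.0 = 16.48 lb
  Li2O: 1.981% × 500.0 = 9.905 lb
Per-oxide balance check applying the batch weights above, for the quoted basis mass (sum by sum, the targets are met once rounding is allowed for):
  ZrO2: 25.05·0.6704 = 16.79 lb (target 16.80 lb)
  SiO2: 283.1·0.9949 + 25.05·0.3286 + 57.53·0.6395 = 326.7 lb (target 326.6 lb)
  B2O3: 63.34·0.5614 = 35.56 lb (target 35.56 lb)
  ZnO: 94.79·0.9980 = 94.60 lb (target 94.60 lb)
  Al2O3: 283.1·0.003000 + 57.53·0.2716 = 16.47 lb (target 16.48 lb)
  Li2O: 14.15·0.3987 + 57.53·0.07410 = 9.905 lb (target 9.905 lb)
Glass-mass closure: Σ batch − LOI loss = 500.0 lb (the Σ of target masses is 500.0 lb; versus the stated basis of 500.0 lb — a pure rounding effect).
Batch grand total — Σ batch = 538.0 lb; the LOI term Σ batch·LOI equals 37.95 lb; yield = glass ÷ total batch = 92.95%.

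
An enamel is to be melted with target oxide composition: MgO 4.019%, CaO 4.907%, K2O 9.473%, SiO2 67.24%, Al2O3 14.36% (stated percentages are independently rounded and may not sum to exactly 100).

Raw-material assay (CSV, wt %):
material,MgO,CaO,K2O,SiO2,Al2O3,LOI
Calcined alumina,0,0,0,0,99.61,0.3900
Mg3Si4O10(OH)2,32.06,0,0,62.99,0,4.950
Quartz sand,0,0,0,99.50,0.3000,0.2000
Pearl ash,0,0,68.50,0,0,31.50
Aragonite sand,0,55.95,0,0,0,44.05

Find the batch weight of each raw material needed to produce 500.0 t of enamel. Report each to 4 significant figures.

The whole derivation runs at full precision from first step to last; the intermediate values are displayed, rounded to 4 significant digits, at each printed step; each reported value takes just one rounding. Derived quantities, including net glass mass, the yield, the totals, the five compositions, ignition loss, are rebuilt from the weighed amounts for 500.0 t of glass in exact precision, as quoted within either problem or answer.
The oxide mass targets at 500.0 t enamel:
  MgO: 4.019% × 500.0 = 20.10 t
  CaO: 4.907% × 500.0 = 24.54 t
  K2O: 9.473% × 500.0 = 47.36 t
  SiO2: 67.24% × 500.0 = 336.2 t
  Al2O3: 14.36% × 500.0 = 71.80 t
Oxide-by-oxide audit working from each reported weight, at the basis given (sum by sum, the targets are met modulo rounding of the values):
  MgO: 62.68·0.3206 = 20.10 t (target 20.10 t)
  CaO: 43.85·0.5595 = 24.53 t (target 24.54 t)
  K2O: 69.15·0.6850 = 47.37 t (target 47.36 t)
  SiO2: 62.68·0.6299 + 298.2·0.9950 = 336.2 t (target 336.2 t)
  Al2O3: 71.18·0.9961 + 298.2·0.003000 = 71.80 t (target 71.80 t)
Glass-mass closure: batch total minus LOI = 500.0 t (targets for the oxides total 500.0 t; with the basis standing at 500.0 t — any gap is answer rounding).
Summing the batch: Σ batch = 545.1 t; LOI loss = Σ batch·LOI = 45.07 t; yield, glass over the total, = 91.73%.

Batch per 500.0 t enamel:
  Calcined alumina: 71.18 t
  Mg3Si4O10(OH)2: 62.68 t
  Quartz sand: 298.2 t
  Pearl ash: 69.15 t
  Aragonite sand: 43.85 t
Total batch = 545.1 t; LOI loss = 45.07 t; yield = 91.73%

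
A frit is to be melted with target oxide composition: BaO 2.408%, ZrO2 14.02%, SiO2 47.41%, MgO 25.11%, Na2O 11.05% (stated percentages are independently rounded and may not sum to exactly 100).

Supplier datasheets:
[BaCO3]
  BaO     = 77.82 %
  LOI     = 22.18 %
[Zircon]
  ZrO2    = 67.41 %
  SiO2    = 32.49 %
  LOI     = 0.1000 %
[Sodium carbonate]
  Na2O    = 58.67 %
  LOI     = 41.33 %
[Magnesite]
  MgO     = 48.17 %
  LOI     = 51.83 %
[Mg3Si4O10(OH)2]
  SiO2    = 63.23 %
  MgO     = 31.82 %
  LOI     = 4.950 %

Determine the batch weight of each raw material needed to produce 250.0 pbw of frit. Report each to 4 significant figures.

Batch per 250.0 pbw frit:
  BaCO3: 7.736 pbw
  Zircon: 52.00 pbw
  Sodium carbonate: 47.09 pbw
  Magnesite: 24.14 pbw
  Mg3Si4O10(OH)2: 160.7 pbw
Total batch = 291.7 pbw; LOI loss = 41.70 pbw; yield = 85.70%

The whole derivation keeps full float precision all the way through; the intermediate values are printed, with 4-significant-digit rounding, at each printed step. Exactly one rounding goes into each reported result. All derived quantities, which include the totals, five oxide percentages, the yield, glass mass, ignition loss, are rebuilt in full precision, as quoted within either problem or answer, from the batch weights at 250.0 pbw of glass.
Oxide-by-oxide targets in 250.0 pbw frit:
  BaO: 2.408% × 250.0 = 6.020 pbw
  ZrO2: 14.02% × 250.0 = 35.05 pbw
  SiO2: 47.41% × 250.0 = 118.5 pbw
  MgO: 25.11% × 250.0 = 62.78 pbw
  Na2O: 11.05% × 250.0 = 27.62 pbw
Sums-versus-targets review from the weights as reported, for the quoted basis mass (summed amounts equal target values inside rounding margins):
  BaO: 7.736·0.7782 = 6.020 pbw (target 6.020 pbw)
  ZrO2: 52.00·0.6741 = 35.05 pbw (target 35.05 pbw)
  SiO2: 52.00·0.3249 + 160.7·0.6323 = 118.5 pbw (target 118.5 pbw)
  MgO: 24.14·0.4817 + 160.7·0.3182 = 62.76 pbw (target 62.78 pbw)
  Na2O: 47.09·0.5867 = 27.63 pbw (target 27.62 pbw)
Glass-mass bookkeeping: net batch after ignition = 250.0 pbw (summing oxide targets gives 250.0 pbw; versus the stated basis of 250.0 pbw — a pure rounding effect).
Adding the batch up: Σ batch = 291.7 pbw; ignition loss, Σ(batch × LOI) = 41.70 pbw; as yield: glass ÷ batch → 85.70%.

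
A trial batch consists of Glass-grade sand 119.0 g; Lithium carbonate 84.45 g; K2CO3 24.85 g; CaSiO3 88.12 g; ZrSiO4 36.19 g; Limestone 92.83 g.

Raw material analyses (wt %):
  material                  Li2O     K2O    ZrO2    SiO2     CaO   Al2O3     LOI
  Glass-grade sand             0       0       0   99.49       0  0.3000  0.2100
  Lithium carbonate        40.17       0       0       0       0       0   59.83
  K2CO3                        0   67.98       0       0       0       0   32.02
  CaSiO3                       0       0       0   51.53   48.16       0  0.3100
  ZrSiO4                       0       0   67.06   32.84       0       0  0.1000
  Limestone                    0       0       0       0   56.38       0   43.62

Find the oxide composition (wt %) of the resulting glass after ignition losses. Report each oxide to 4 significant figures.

Glass mass = 345.9 g (batch 445.4 − LOI 99.54).
Composition: Li2O 9.807%, K2O 4.884%, ZrO2 7.016%, SiO2 50.79%, CaO 27.40%, Al2O3 0.1032%

The whole derivation runs at exact precision through the solve — the intermediate values are printed rounded off to 4 significant digits on the page — a single rounding completes every reported figure. The derived quantities are rebuilt in exact precision (the totals, net glass mass, yield, ignition loss, the six compositions) starting from the weights per 345.9 g of glass exactly as shown in the problem or answer text.
Oxide masses out of the charge:
  Li2O: 84.45·0.4017 = 33.92 g
  K2O: 24.85·0.6798 = 16.89 g
  ZrO2: 36.19·0.6706 = 24.27 g
  SiO2: 119.0·0.9949 + 88.12·0.5153 + 36.19·0.3284 = 175.7 g
  CaO: 88.12·0.4816 + 92.83·0.5638 = 94.78 g
  Al2O3: 119.0·0.003000 = 0.3570 g
LOI: 119.0·0.002100 + 84.45·0.5983 + 24.85·0.3202 + 88.12·0.003100 + 36.19·0.001000 + 92.83·0.4362 = 99.54 g
Resulting glass, batch − LOI: 445.4 − 99.54 = 345.9 g (consistent with Σ oxide mass)
wt % = 100 × oxide mass / glass mass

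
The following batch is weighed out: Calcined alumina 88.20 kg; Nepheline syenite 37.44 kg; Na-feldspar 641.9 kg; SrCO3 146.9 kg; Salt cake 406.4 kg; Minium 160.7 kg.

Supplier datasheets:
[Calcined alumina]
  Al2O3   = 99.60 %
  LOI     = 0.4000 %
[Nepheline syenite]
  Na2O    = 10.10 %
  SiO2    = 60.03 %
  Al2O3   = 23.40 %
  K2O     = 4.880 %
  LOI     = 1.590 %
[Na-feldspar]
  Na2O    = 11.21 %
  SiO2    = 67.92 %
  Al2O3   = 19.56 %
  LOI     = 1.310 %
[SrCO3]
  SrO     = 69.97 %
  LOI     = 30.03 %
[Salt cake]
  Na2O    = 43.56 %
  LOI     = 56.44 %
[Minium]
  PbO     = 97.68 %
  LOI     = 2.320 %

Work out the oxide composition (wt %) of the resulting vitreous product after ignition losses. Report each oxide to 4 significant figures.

Every computation maintains exact precision at all times. Intermediates are shown (rounded to four significant figures) alongside each step. Each reported value takes exactly one rounding; derived quantities are carried starting from the weights on 1195 kg of glass at exact precision (glass mass, yield, six oxide percentages, LOI, totals) as set out in the problem or the answer.
What the batch supplies per oxide:
  Na2O: 37.44·0.1010 + 641.9·0.1121 + 406.4·0.4356 = 252.8 kg
  PbO: 160.7·0.9768 = 157.0 kg
  SiO2: 37.44·0.6003 + 641.9·0.6792 = 458.5 kg
  Al2O3: 88.20·0.9960 + 37.44·0.2340 + 641.9·0.1956 = 222.2 kg
  SrO: 146.9·0.6997 = 102.8 kg
  K2O: 37.44·0.04880 = 1.827 kg
LOI: 88.20·0.004000 + 37.44·0.01590 + 641.9·0.01310 + 146.9·0.3003 + 406.4·0.5644 + 160.7·0.02320 = 286.6 kg
Net of LOI, the glass mass = 1482 − 286.6 = 1195 kg (consistent with Σ oxide mass)
each oxide over glass, ×100, is wt %

Glass mass = 1195 kg (batch 1482 − LOI 286.6).
Composition: Na2O 21.15%, PbO 13.14%, SiO2 38.37%, Al2O3 18.59%, SrO 8.602%, K2O 0.1529%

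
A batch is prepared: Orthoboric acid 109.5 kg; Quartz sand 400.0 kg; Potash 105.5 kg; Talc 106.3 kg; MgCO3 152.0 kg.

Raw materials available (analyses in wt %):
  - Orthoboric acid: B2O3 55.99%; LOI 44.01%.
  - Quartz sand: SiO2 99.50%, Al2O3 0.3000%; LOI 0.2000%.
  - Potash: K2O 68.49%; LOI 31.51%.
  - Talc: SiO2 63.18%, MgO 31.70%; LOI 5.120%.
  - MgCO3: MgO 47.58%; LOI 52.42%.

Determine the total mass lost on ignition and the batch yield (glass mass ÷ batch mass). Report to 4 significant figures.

LOI loss = 167.4 kg; glass = 705.9 kg; yield = 80.84%

Values along the way are shown, with 4-significant-figure rounding, in the printout; all internal work holds exact precision throughout; exactly one rounding goes into every reported number — all derived quantities, including ignition loss, glass mass, the totals, the yield, the five compositions, are carried from the batch weights for 705.9 kg of glass at full float precision precisely as stated by question or answer.
LOI of each material in turn:
  Orthoboric acid: 109.5 × 0.4401 = 48.19 kg
  Quartz sand: 400.0 × 0.002000 = 0.8000 kg
  Potash: 105.5 × 0.3151 = 33.24 kg
  Talc: 106.3 × 0.05120 = 5.443 kg
  MgCO3: 152.0 × 0.5242 = 79.68 kg
Total LOI = 167.4 kg
Glass = batch − LOI = 873.3 − 167.4 = 705.9 kg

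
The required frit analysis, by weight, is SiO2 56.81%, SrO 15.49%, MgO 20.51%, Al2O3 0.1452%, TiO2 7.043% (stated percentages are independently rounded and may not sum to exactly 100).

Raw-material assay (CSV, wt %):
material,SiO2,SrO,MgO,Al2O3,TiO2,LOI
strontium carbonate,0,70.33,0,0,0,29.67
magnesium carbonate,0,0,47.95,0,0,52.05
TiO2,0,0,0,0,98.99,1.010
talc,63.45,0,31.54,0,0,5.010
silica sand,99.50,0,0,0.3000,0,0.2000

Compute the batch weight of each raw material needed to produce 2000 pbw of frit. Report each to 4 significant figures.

Batch per 2000 pbw frit:
  strontium carbonate: 440.5 pbw
  magnesium carbonate: 676.1 pbw
  TiO2: 142.3 pbw
  talc: 272.7 pbw
  silica sand: 968.0 pbw
Total batch = 2500 pbw; LOI loss = 499.6 pbw; yield = 80.01%

Working values appear (rounded to four significant digits) as written — all arithmetic runs at full precision through every step. Each reported number sees exactly one rounding; all derived quantities, including the totals, five oxide percentages, the yield, ignition loss, glass mass, are re-derived from the weighed amounts per 2000 pbw of glass in full float precision, exactly as shown in either problem or answer.
The oxide mass targets at 2000 pbw frit:
  SiO2: 56.81% × 2000 = 1136 pbw
  SrO: 15.49% × 2000 = 309.8 pbw
  MgO: 20.51% × 2000 = 410.2 pbw
  Al2O3: 0.1452% × 2000 = 2.904 pbw
  TiO2: 7.043% × 2000 = 140.9 pbw
A balance pass over the oxides, using the reported weights, relative to the basis at hand (each sum matches its target mass inside rounding margins):
  SiO2: 272.7·0.6345 + 968.0·0.9950 = 1136 pbw (target 1136 pbw)
  SrO: 440.5·0.7033 = 309.8 pbw (target 309.8 pbw)
  MgO: 676.1·0.4795 + 272.7·0.3154 = 410.2 pbw (target 410.2 pbw)
  Al2O3: 968.0·0.003000 = 2.904 pbw (target 2.904 pbw)
  TiO2: 142.3·0.9899 = 140.9 pbw (target 140.9 pbw)
Consistency of the glass mass: net batch after ignition = 2000 pbw (the targets, summed, come to 2000 pbw; with the basis standing at 2000 pbw — differing by rounding only).
Adding the batch up: Σ batch = 2500 pbw; the LOI term Σ batch·LOI equals 499.6 pbw; yield: glass divided by total = 80.01%.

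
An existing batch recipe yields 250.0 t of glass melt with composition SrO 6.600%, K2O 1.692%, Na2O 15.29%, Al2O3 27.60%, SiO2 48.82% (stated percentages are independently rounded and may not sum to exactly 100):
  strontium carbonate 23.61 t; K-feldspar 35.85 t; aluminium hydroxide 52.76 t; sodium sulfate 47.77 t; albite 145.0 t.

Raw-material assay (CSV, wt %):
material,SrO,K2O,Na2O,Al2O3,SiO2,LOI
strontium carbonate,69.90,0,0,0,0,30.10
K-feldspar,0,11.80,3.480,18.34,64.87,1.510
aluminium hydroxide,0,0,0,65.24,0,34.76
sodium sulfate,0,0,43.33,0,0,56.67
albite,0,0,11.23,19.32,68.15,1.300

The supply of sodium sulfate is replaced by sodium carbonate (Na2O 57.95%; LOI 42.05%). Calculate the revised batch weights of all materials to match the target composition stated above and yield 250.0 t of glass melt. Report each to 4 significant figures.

Revised batch per 250.0 t glass melt:
  strontium carbonate: 23.61 t
  K-feldspar: 35.85 t
  aluminium hydroxide: 52.76 t
  sodium carbonate: 35.72 t
  albite: 145.0 t
Total batch = 292.9 t; LOI loss = 42.89 t

All arithmetic keeps full float precision through every step. Working values are printed rounded to 4 significant digits in the printout; each reported number takes just one rounding — derived quantities are computed at full float precision (ignition loss, the five compositions, yield, the totals, net glass mass) from the batch weights per 250.0 t of glass, as written in problem or answer.
Target masses of each oxide per 250.0 t glass melt:
  SrO: 6.600% × 250.0 = 16.50 t
  K2O: 1.692% × 250.0 = 4.230 t
  Na2O: 15.29% × 250.0 = 38.22 t
  Al2O3: 27.60% × 250.0 = 69.00 t
  SiO2: 48.82% × 250.0 = 122.0 t
Verifying the oxide balance working from each reported weight, per the basis as stated (oxide sums agree with the targets modulo rounding of the values):
  SrO: 23.61·0.6990 = 16.50 t (target 16.50 t)
  K2O: 35.85·0.1180 = 4.230 t (target 4.230 t)
  Na2O: 35.85·0.03480 + 35.72·0.5795 + 145.0·0.1123 = 38.23 t (target 38.22 t)
  Al2O3: 35.85·0.1834 + 52.76·0.6524 + 145.0·0.1932 = 69.01 t (target 69.00 t)
  SiO2: 35.85·0.6487 + 145.0·0.6815 = 122.1 t (target 122.0 t)
Glass-mass bookkeeping: total charge less LOI = 250.0 t (oxide target masses add up to 250.0 t; stated basis 250.0 t — rounding explains the deltas).
Total batch = Σ batch = 292.9 t; the LOI term Σ batch·LOI equals 42.89 t; glass ÷ batch gives a yield of 85.36%.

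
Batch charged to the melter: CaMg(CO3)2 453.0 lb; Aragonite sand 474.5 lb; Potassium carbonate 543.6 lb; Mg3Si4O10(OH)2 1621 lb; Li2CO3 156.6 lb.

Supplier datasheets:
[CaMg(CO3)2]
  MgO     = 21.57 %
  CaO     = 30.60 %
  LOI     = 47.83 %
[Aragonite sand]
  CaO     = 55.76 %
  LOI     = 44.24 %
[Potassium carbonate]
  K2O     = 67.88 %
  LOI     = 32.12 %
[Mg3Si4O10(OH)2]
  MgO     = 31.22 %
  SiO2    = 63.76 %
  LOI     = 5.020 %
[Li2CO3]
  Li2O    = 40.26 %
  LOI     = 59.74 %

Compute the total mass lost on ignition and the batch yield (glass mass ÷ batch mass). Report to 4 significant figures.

Every computation keeps exact precision from first step to last. Mid-chain values are shown rounded to four significant figures when written out; each reported figure is rounded just once. All derived quantities are recomputed in full precision (ignition loss, five oxide percentages, yield, totals, glass mass) starting from the weights per 2473 lb of glass, as set out in the problem or answer text.
Material-by-material LOI:
  CaMg(CO3)2: 453.0 × 0.4783 = 216.7 lb
  Aragonite sand: 474.5 × 0.4424 = 209.9 lb
  Potassium carbonate: 543.6 × 0.3212 = 174.6 lb
  Mg3Si4O10(OH)2: 1621 × 0.05020 = 81.37 lb
  Li2CO3: 156.6 × 0.5974 = 93.55 lb
Total LOI = 776.1 lb
Glass = batch − LOI = 3249 − 776.1 = 2473 lb

LOI loss = 776.1 lb; glass = 2473 lb; yield = 76.11%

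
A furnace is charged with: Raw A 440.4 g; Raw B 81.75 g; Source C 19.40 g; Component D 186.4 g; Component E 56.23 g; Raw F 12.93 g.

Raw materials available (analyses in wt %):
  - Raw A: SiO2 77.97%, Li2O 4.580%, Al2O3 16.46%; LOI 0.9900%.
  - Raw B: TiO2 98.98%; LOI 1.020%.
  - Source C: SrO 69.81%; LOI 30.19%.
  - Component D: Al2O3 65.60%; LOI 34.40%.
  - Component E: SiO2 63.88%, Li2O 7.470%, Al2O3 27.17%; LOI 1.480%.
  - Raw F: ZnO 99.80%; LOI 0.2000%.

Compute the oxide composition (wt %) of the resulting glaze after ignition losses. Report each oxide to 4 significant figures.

Glass mass = 721.1 g (batch 797.1 − LOI 76.03).
Composition: TiO2 11.22%, SiO2 52.60%, SrO 1.878%, Li2O 3.380%, Al2O3 29.13%, ZnO 1.790%

Intermediates are printed, with 4-significant-figure rounding, when written out; the whole derivation holds full precision from first step to last. Every reported figure is rounded once only; the derived quantities are carried in full float precision (totals, yield, glass mass, LOI, the six compositions) starting from the weights for 721.1 g of glass as they appear in the question or the answer.
Per-oxide mass from batch:
  TiO2: 81.75·0.9898 = 80.92 g
  SiO2: 440.4·0.7797 + 56.23·0.6388 = 379.3 g
  SrO: 19.40·0.6981 = 13.54 g
  Li2O: 440.4·0.04580 + 56.23·0.07470 = 24.37 g
  Al2O3: 440.4·0.1646 + 186.4·0.6560 + 56.23·0.2717 = 210.0 g
  ZnO: 12.93·0.9980 = 12.90 g
LOI: 440.4·0.009900 + 81.75·0.01020 + 19.40·0.3019 + 186.4·0.3440 + 56.23·0.01480 + 12.93·0.002000 = 76.03 g
Glass mass = batch − LOI = 797.1 − 76.03 = 721.1 g (= the summed oxide contributions)
each wt % is 100 × oxide ÷ glass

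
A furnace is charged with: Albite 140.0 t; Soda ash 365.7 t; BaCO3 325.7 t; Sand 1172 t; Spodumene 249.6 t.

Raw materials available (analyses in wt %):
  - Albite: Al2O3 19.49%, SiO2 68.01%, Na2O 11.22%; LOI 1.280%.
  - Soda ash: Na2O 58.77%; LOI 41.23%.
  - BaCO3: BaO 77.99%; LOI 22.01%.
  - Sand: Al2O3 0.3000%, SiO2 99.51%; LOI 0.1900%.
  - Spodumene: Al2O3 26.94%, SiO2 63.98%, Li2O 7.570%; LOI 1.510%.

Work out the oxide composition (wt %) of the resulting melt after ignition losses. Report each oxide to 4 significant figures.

Glass mass = 2023 t (batch 2253 − LOI 230.3).
Composition: BaO 12.56%, Al2O3 4.847%, SiO2 70.26%, Na2O 11.40%, Li2O 0.9341%

Values along the way are displayed (rounded to four significant figures) when written out — exact precision is kept end to end; a single rounding finalizes every reported figure; derived quantities, which include ignition loss, the yield, totals, the five compositions, glass mass, are computed at exact precision, as set out in question or answer, from the batch weights for 2023 t of glass.
Per-oxide mass from batch:
  BaO: 325.7·0.7799 = 254.0 t
  Al2O3: 140.0·0.1949 + 1172·0.003000 + 249.6·0.2694 = 98.04 t
  SiO2: 140.0·0.6801 + 1172·0.9951 + 249.6·0.6398 = 1421 t
  Na2O: 140.0·0.1122 + 365.7·0.5877 = 230.6 t
  Li2O: 249.6·0.07570 = 18.89 t
LOI: 140.0·0.01280 + 365.7·0.4123 + 325.7·0.2201 + 1172·0.001900 + 249.6·0.01510 = 230.3 t
Glass = total batch minus LOI = 2253 − 230.3 = 2023 t (matching Σ of the oxides)
percent by weight: oxide/glass ×100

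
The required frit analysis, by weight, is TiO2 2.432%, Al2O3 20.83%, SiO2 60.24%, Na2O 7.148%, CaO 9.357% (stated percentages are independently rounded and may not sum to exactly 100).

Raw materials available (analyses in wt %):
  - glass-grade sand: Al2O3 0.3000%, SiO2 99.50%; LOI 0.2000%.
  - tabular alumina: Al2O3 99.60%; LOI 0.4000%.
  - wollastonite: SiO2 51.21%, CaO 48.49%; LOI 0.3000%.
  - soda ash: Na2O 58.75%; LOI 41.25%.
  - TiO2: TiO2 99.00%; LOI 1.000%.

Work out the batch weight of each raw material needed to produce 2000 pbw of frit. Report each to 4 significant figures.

Batch per 2000 pbw frit:
  glass-grade sand: 1012 pbw
  tabular alumina: 415.2 pbw
  wollastonite: 385.9 pbw
  soda ash: 243.3 pbw
  TiO2: 49.13 pbw
Total batch = 2106 pbw; LOI loss = 105.7 pbw; yield = 94.98%

Full float precision is carried all the way through. Intermediates are shown with 4-significant-digit rounding in the printout — every reported number takes exactly one rounding; the derived quantities (five oxide percentages, yield, ignition loss, net glass mass, the totals) are computed using the weight values on 2000 pbw of glass at exact precision, as written in the question or the answer.
Oxide mass targets, per 2000 pbw frit:
  TiO2: 2.432% × 2000 = 48.64 pbw
  Al2O3: 20.83% × 2000 = 416.6 pbw
  SiO2: 60.24% × 2000 = 1205 pbw
  Na2O: 7.148% × 2000 = 143.0 pbw
  CaO: 9.357% × 2000 = 187.1 pbw
Balance tally, oxide-wise, applying the batch weights above, against the basis in use (sum by sum, the targets are met net of answer rounding effects):
  TiO2: 49.13·0.9900 = 48.64 pbw (target 48.64 pbw)
  Al2O3: 1012·0.003000 + 415.2·0.9960 = 416.6 pbw (target 416.6 pbw)
  SiO2: 1012·0.9950 + 385.9·0.5121 = 1205 pbw (target 1205 pbw)
  Na2O: 243.3·0.5875 = 142.9 pbw (target 143.0 pbw)
  CaO: 385.9·0.4849 = 187.1 pbw (target 187.1 pbw)
Auditing the glass mass value: total charge less LOI = 2000 pbw (the Σ of target masses is 2000 pbw; the stated basis being 2000 pbw — deltas are rounding alone).
Summing the batch: Σ batch = 2106 pbw; Σ batch·LOI gives LOI loss = 105.7 pbw; yield = glass ÷ total batch = 94.98%.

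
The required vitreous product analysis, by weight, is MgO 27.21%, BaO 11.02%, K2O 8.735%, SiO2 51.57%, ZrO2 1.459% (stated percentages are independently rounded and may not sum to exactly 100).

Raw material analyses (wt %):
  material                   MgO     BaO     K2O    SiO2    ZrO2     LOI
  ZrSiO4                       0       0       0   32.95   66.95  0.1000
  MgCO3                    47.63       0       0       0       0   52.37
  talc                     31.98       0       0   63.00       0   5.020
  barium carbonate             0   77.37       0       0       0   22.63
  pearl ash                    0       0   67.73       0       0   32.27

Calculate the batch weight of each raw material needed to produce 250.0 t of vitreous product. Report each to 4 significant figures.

Working values are printed, with 4-significant-figure rounding, within the worked lines; each numeric step holds full float precision at each step; each reported figure takes exactly one rounding; all derived quantities are re-derived in full precision (LOI, the five compositions, totals, net glass mass, yield) starting from the weights per 250.0 t of glass as written in the question or the answer.
Target masses of each oxide per 250.0 t vitreous product:
  MgO: 27.21% × 250.0 = 68.03 t
  BaO: 11.02% × 250.0 = 27.55 t
  K2O: 8.735% × 250.0 = 21.84 t
  SiO2: 51.57% × 250.0 = 128.9 t
  ZrO2: 1.459% × 250.0 = 3.648 t
Balance tally, oxide-wise, per the reported batch figures, under the basis named above (sum by sum, the targets are met given rounding of the digits):
  MgO: 7.330·0.4763 + 201.8·0.3198 = 68.03 t (target 68.03 t)
  BaO: 35.61·0.7737 = 27.55 t (target 27.55 t)
  K2O: 32.24·0.6773 = 21.84 t (target 21.84 t)
  SiO2: 5.448·0.3295 + 201.8·0.6300 = 128.9 t (target 128.9 t)
  ZrO2: 5.448·0.6695 = 3.647 t (target 3.648 t)
Auditing the glass mass value: total charge less LOI = 250.0 t (summing oxide targets gives 250.0 t; basis as stated: 250.0 t — a pure rounding effect).
Batch total: Σ batch = 282.4 t; loss to ignition Σ batch·LOI = 32.44 t; yield = glass ÷ total batch = 88.51%.

Batch per 250.0 t vitreous product:
  ZrSiO4: 5.448 t
  MgCO3: 7.330 t
  talc: 201.8 t
  barium carbonate: 35.61 t
  pearl ash: 32.24 t
Total batch = 282.4 t; LOI loss = 32.44 t; yield = 88.51%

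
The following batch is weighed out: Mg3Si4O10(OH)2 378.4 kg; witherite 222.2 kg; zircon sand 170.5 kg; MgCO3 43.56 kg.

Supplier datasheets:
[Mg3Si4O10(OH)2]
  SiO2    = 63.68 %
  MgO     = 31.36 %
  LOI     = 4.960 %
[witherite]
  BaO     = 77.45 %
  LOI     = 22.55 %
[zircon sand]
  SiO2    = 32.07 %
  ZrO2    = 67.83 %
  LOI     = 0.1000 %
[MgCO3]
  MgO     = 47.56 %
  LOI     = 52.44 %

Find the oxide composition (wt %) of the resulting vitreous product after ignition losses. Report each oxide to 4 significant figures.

The intermediate values appear, with 4-significant-digit rounding, within the worked lines. Each numeric step runs at exact precision through the solve. Each reported number carries a single rounding. The derived quantities are recomputed starting from the weights for 722.8 kg of glass in full float precision (glass mass, the totals, LOI, the yield, the four compositions) as they appear in either problem or answer.
Oxide-by-oxide delivered mass:
  SiO2: 378.4·0.6368 + 170.5·0.3207 = 295.6 kg
  BaO: 222.2·0.7745 = 172.1 kg
  ZrO2: 170.5·0.6783 = 115.7 kg
  MgO: 378.4·0.3136 + 43.56·0.4756 = 139.4 kg
LOI: 378.4·0.04960 + 222.2·0.2255 + 170.5·0.001000 + 43.56·0.5244 = 91.89 kg
Glass = total batch minus LOI = 814.7 − 91.89 = 722.8 kg (= the summed oxide contributions)
wt % = 100 × oxide mass / glass mass

Glass mass = 722.8 kg (batch 814.7 − LOI 91.89).
Composition: SiO2 40.90%, BaO 23.81%, ZrO2 16.00%, MgO 19.28%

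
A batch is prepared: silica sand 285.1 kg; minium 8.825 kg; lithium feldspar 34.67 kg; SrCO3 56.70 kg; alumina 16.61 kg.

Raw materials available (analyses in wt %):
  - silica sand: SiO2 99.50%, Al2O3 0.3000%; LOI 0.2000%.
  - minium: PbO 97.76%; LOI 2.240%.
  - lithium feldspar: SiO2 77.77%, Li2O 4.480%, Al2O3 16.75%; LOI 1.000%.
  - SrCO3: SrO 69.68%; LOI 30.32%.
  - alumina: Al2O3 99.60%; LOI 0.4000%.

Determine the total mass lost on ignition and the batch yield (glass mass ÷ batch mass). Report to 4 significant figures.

The working math runs at exact precision end to end; working values appear rounded to four significant figures when written out — every reported value takes exactly one rounding; all derived quantities (five oxide percentages, LOI, yield, the totals, net glass mass) are carried using the weight values on 383.5 kg of glass in exact precision as set out in the question or the answer.
LOI of each material in turn:
  silica sand: 285.1 × 0.002000 = 0.5702 kg
  minium: 8.825 × 0.02240 = 0.1977 kg
  lithium feldspar: 34.67 × 0.01000 = 0.3467 kg
  SrCO3: 56.70 × 0.3032 = 17.19 kg
  alumina: 16.61 × 0.004000 = 0.06644 kg
Total LOI = 18.37 kg
Glass = batch − LOI = 401.9 − 18.37 = 383.5 kg

LOI loss = 18.37 kg; glass = 383.5 kg; yield = 95.43%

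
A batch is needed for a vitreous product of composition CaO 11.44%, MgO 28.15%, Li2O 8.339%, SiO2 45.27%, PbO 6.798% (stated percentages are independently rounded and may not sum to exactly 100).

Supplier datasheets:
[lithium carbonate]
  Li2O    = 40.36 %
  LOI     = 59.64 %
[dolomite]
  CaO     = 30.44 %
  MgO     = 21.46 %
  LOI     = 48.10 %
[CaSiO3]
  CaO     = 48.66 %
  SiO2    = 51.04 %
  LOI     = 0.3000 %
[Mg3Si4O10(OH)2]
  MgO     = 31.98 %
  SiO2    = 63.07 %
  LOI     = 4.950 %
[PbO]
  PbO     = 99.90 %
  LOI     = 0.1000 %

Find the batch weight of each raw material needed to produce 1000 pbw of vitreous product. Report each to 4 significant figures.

Batch per 1000 pbw vitreous product:
  lithium carbonate: 206.6 pbw
  dolomite: 299.6 pbw
  CaSiO3: 47.68 pbw
  Mg3Si4O10(OH)2: 679.2 pbw
  PbO: 68.05 pbw
Total batch = 1301 pbw; LOI loss = 301.2 pbw; yield = 76.85%

Working values are displayed with 4-significant-digit rounding in the printout — all arithmetic runs at full precision end to end; each reported value is rounded just once. The derived quantities are rebuilt at exact precision (the five compositions, the yield, totals, glass mass, LOI) from the batch weights on 1000 pbw of glass exactly as shown in the problem or answer text.
Target masses of each oxide per 1000 pbw vitreous product:
  CaO: 11.44% × 1000 = 114.4 pbw
  MgO: 28.15% × 1000 = 281.5 pbw
  Li2O: 8.339% × 1000 = 83.39 pbw
  SiO2: 45.27% × 1000 = 452.7 pbw
  PbO: 6.798% × 1000 = 67.98 pbw
Verifying the oxide balance given the weights on record, at the basis given (summed amounts equal target values modulo rounding of the values):
  CaO: 299.6·0.3044 + 47.68·0.4866 = 114.4 pbw (target 114.4 pbw)
  MgO: 299.6·0.2146 + 679.2·0.3198 = 281.5 pbw (target 281.5 pbw)
  Li2O: 206.6·0.4036 = 83.38 pbw (target 83.39 pbw)
  SiO2: 47.68·0.5104 + 679.2·0.6307 = 452.7 pbw (target 452.7 pbw)
  PbO: 68.05·0.9990 = 67.98 pbw (target 67.98 pbw)
Glass mass check: total batch − LOI = 1000 pbw (targets for the oxides total 1000 pbw; basis as stated: 1000 pbw — rounding explains the deltas).
Whole-batch sum: Σ batch = 1301 pbw; Σ batch·LOI gives LOI loss = 301.2 pbw; yield: glass divided by total = 76.85%.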